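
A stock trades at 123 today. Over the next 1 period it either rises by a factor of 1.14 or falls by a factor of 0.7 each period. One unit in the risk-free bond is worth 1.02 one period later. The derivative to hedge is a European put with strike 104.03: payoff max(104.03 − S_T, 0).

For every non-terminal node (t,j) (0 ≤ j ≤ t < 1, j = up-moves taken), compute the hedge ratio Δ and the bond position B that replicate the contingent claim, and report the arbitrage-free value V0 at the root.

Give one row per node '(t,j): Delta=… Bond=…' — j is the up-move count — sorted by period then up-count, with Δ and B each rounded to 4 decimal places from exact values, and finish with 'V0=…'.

(0,0): Delta=-0.3313 Bond=45.5441
V0=4.7941

Risk-neutral probability p* = (R−d)/(u−d) = (1.02−0.7)/(1.14−0.7) = 0.7273.
Terminal values V(1,·): V(1,0)=17.9300, V(1,1)=0.0000
Node (0,0) S=123.0000: V=(p*·0.0000+(1−p*)·17.9300)/1.02=4.7941; Δ=(0.0000−17.9300)/(140.2200−86.1000)=-0.3313; B=V−Δ·S=45.5441
Each (Δ,B) replicates both successor values, so the strategy is self-financing and V0 is arbitrage-free.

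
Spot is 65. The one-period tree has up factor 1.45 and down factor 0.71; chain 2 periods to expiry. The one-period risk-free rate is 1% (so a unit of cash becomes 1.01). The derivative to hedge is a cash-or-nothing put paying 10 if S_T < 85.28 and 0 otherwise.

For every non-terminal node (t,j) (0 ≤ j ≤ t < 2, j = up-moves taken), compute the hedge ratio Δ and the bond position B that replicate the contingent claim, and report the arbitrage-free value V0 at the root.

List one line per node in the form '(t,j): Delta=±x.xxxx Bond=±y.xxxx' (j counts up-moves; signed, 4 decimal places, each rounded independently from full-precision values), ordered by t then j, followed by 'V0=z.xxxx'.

(0,0): Delta=-0.0834 Bond=13.6160
(1,0): Delta=0.0000 Bond=9.9010
(1,1): Delta=-0.1434 Bond=19.4006
V0=8.1918

Since d<R<u, set p* = (R−d)/(u−d) = 0.4054; price each node as the discounted p*-expectation of its children.
At expiry t=2: V(2,0)=10.0000, V(2,1)=10.0000, V(2,2)=0.0000
(1,0): S=46.1500. Δ = (V_up−V_dn)/(S_up−S_dn) = (10.0000−10.0000)/(66.9175−32.7665) = 0.0000. V = [p*·10.0000 + (1−p*)·10.0000]/1.01 = 9.9010. B = V − Δ·S = 9.9010.
(1,1): S=94.2500. Δ = (V_up−V_dn)/(S_up−S_dn) = (0.0000−10.0000)/(136.6625−66.9175) = -0.1434. V = [p*·0.0000 + (1−p*)·10.0000]/1.01 = 5.8871. B = V − Δ·S = 19.4006.
(0,0): S=65.0000. Δ = (V_up−V_dn)/(S_up−S_dn) = (5.8871−9.9010)/(94.2500−46.1500) = -0.0834. V = [p*·5.8871 + (1−p*)·9.9010]/1.01 = 8.1918. B = V − Δ·S = 13.6160.
The time-0 hedge costs 8.1918, which is the no-arbitrage price.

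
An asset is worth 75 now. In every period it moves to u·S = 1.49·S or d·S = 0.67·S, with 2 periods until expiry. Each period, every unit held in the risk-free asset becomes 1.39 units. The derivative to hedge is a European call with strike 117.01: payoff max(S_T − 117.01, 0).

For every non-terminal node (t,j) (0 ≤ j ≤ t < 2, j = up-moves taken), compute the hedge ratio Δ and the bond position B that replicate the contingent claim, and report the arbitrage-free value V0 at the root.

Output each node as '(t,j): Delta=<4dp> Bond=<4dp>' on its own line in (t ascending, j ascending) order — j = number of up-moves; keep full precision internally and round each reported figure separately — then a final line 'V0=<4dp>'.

Risk-neutral probability p* = (R−d)/(u−d) = (1.39−0.67)/(1.49−0.67) = 0.8780.
At expiry t=2: V(2,0)=0.0000, V(2,1)=0.0000, V(2,2)=49.4975
(1,0): S=50.2500. Δ = (V_up−V_dn)/(S_up−S_dn) = (0.0000−0.0000)/(74.8725−33.6675) = 0.0000. V = [p*·0.0000 + (1−p*)·0.0000]/1.39 = 0.0000. B = V − Δ·S = 0.0000.
(1,1): S=111.7500. Δ = (V_up−V_dn)/(S_up−S_dn) = (49.4975−0.0000)/(166.5075−74.8725) = 0.5402. V = [p*·49.4975 + (1−p*)·0.0000]/1.39 = 31.2671. B = V − Δ·S = -29.0957.
(0,0): S=75.0000. Δ = (V_up−V_dn)/(S_up−S_dn) = (31.2671−0.0000)/(111.7500−50.2500) = 0.5084. V = [p*·31.2671 + (1−p*)·0.0000]/1.39 = 19.7511. B = V − Δ·S = -18.3795.
Check: Δ(0,0)·S0 + B(0,0) = 19.7511 = V0.

(0,0): Delta=0.5084 Bond=-18.3795
(1,0): Delta=0.0000 Bond=0.0000
(1,1): Delta=0.5402 Bond=-29.0957
V0=19.7511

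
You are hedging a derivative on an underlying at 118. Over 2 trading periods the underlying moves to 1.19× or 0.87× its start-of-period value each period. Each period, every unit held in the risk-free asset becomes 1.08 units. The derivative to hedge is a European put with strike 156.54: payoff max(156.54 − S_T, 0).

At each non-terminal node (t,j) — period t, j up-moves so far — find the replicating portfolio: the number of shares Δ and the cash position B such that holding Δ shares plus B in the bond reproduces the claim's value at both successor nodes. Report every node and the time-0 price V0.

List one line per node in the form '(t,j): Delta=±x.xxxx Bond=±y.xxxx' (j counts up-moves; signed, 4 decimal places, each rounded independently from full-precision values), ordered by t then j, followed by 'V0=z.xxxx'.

No-arbitrage ⇒ martingale measure with p* = (R−d)/(u−d) = 0.6563.
Terminal values V(2,·): V(2,0)=67.2258, V(2,1)=34.3746, V(2,2)=0.0000
(1,0): S=102.6600. Δ = (V_up−V_dn)/(S_up−S_dn) = (34.3746−67.2258)/(122.1654−89.3142) = -1.0000. V = [p*·34.3746 + (1−p*)·67.2258]/1.08 = 42.2844. B = V − Δ·S = 144.9444.
(1,1): S=140.4200. Δ = (V_up−V_dn)/(S_up−S_dn) = (0.0000−34.3746)/(167.0998−122.1654) = -0.7650. V = [p*·0.0000 + (1−p*)·34.3746]/1.08 = 10.9410. B = V − Δ·S = 118.3616.
(0,0): S=118.0000. Δ = (V_up−V_dn)/(S_up−S_dn) = (10.9410−42.2844)/(140.4200−102.6600) = -0.8301. V = [p*·10.9410 + (1−p*)·42.2844]/1.08 = 20.1068. B = V − Δ·S = 118.0551.
The time-0 hedge costs 20.1068, which is the no-arbitrage price.

(0,0): Delta=-0.8301 Bond=118.0551
(1,0): Delta=-1.0000 Bond=144.9444
(1,1): Delta=-0.7650 Bond=118.3616
V0=20.1068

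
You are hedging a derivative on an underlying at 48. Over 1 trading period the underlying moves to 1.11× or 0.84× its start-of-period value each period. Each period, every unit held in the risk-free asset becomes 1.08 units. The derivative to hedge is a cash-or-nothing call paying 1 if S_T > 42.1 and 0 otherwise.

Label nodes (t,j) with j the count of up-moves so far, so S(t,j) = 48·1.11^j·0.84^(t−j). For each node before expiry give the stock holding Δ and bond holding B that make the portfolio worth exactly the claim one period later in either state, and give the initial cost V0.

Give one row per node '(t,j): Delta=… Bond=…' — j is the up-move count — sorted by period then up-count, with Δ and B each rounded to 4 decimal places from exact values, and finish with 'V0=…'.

The replicating-portfolio and risk-neutral prices coincide; use p* = (1.08−0.84)/(1.11−0.84) = 0.8889 for the latter.
Terminal values V(1,·): V(1,0)=0.0000, V(1,1)=1.0000
  t=0,j=0: stock 48.0000 → up 53.2800 (V=1.0000), down 40.3200 (V=0.0000). Price 0.8230; hedge Δ=0.0772, bond B=-2.8807.
Check: Δ(0,0)·S0 + B(0,0) = 0.8230 = V0.

(0,0): Delta=0.0772 Bond=-2.8807
V0=0.8230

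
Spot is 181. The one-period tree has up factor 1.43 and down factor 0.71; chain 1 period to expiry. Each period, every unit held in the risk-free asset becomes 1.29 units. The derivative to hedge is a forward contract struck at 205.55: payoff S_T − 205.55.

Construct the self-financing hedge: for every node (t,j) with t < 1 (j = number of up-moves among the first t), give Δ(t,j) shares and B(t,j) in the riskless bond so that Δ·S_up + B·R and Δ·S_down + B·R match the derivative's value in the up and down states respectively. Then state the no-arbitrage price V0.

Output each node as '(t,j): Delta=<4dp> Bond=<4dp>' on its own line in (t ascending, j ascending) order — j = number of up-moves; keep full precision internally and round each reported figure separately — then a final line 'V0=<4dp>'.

Under the risk-neutral measure, an up-move has probability p* = (R−d)/(u−d) = 0.8056 and values discount at R = 1.29.
Terminal values V(1,·): V(1,0)=-77.0400, V(1,1)=53.2800
Node (0,0) S=181.0000: V=(p*·53.2800+(1−p*)·-77.0400)/1.29=21.6589; Δ=(53.2800−-77.0400)/(258.8300−128.5100)=1.0000; B=V−Δ·S=-159.3411
Each (Δ,B) replicates both successor values, so the strategy is self-financing and V0 is arbitrage-free.

(0,0): Delta=1.0000 Bond=-159.3411
V0=21.6589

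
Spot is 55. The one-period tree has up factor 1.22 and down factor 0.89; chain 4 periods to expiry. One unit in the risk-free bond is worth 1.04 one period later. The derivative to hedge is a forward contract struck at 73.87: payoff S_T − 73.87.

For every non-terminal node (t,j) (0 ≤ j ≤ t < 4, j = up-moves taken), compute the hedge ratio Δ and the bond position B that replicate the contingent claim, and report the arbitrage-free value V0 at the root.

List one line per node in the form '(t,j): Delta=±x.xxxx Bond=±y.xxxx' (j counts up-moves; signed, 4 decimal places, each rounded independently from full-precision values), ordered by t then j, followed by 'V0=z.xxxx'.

(0,0): Delta=1.0000 Bond=-63.1444
(1,0): Delta=1.0000 Bond=-65.6702
(1,1): Delta=1.0000 Bond=-65.6702
(2,0): Delta=1.0000 Bond=-68.2970
(2,1): Delta=1.0000 Bond=-68.2970
(2,2): Delta=1.0000 Bond=-68.2970
(3,0): Delta=1.0000 Bond=-71.0288
(3,1): Delta=1.0000 Bond=-71.0288
(3,2): Delta=1.0000 Bond=-71.0288
(3,3): Delta=1.0000 Bond=-71.0288
V0=-8.1444

Under the risk-neutral measure, an up-move has probability p* = (R−d)/(u−d) = 0.4545 and values discount at R = 1.04.
Terminal values V(4,·): V(4,0)=-39.3618, V(4,1)=-26.5666, V(4,2)=-9.0271, V(4,3)=15.0158, V(4,4)=47.9734
(3,0): S=38.7733. Δ = (V_up−V_dn)/(S_up−S_dn) = (-26.5666−-39.3618)/(47.3034−34.5082) = 1.0000. V = [p*·-26.5666 + (1−p*)·-39.3618]/1.04 = -32.2556. B = V − Δ·S = -71.0288.
(3,1): S=53.1499. Δ = (V_up−V_dn)/(S_up−S_dn) = (-9.0271−-26.5666)/(64.8429−47.3034) = 1.0000. V = [p*·-9.0271 + (1−p*)·-26.5666]/1.04 = -17.8789. B = V − Δ·S = -71.0288.
(3,2): S=72.8572. Δ = (V_up−V_dn)/(S_up−S_dn) = (15.0158−-9.0271)/(88.8858−64.8429) = 1.0000. V = [p*·15.0158 + (1−p*)·-9.0271]/1.04 = 1.8283. B = V − Δ·S = -71.0288.
(3,3): S=99.8716. Δ = (V_up−V_dn)/(S_up−S_dn) = (47.9734−15.0158)/(121.8434−88.8858) = 1.0000. V = [p*·47.9734 + (1−p*)·15.0158]/1.04 = 28.8428. B = V − Δ·S = -71.0288.
(2,0): S=43.5655. Δ = (V_up−V_dn)/(S_up−S_dn) = (-17.8789−-32.2556)/(53.1499−38.7733) = 1.0000. V = [p*·-17.8789 + (1−p*)·-32.2556]/1.04 = -24.7315. B = V − Δ·S = -68.2970.
(2,1): S=59.7190. Δ = (V_up−V_dn)/(S_up−S_dn) = (1.8283−-17.8789)/(72.8572−53.1499) = 1.0000. V = [p*·1.8283 + (1−p*)·-17.8789]/1.04 = -8.5780. B = V − Δ·S = -68.2970.
(2,2): S=81.8620. Δ = (V_up−V_dn)/(S_up−S_dn) = (28.8428−1.8283)/(99.8716−72.8572) = 1.0000. V = [p*·28.8428 + (1−p*)·1.8283]/1.04 = 13.5650. B = V − Δ·S = -68.2970.
(1,0): S=48.9500. Δ = (V_up−V_dn)/(S_up−S_dn) = (-8.5780−-24.7315)/(59.7190−43.5655) = 1.0000. V = [p*·-8.5780 + (1−p*)·-24.7315]/1.04 = -16.7202. B = V − Δ·S = -65.6702.
(1,1): S=67.1000. Δ = (V_up−V_dn)/(S_up−S_dn) = (13.5650−-8.5780)/(81.8620−59.7190) = 1.0000. V = [p*·13.5650 + (1−p*)·-8.5780]/1.04 = 1.4298. B = V − Δ·S = -65.6702.
(0,0): S=55.0000. Δ = (V_up−V_dn)/(S_up−S_dn) = (1.4298−-16.7202)/(67.1000−48.9500) = 1.0000. V = [p*·1.4298 + (1−p*)·-16.7202]/1.04 = -8.1444. B = V − Δ·S = -63.1444.
Self-financing check: at every node Δ·S+B equals the discounted successor values.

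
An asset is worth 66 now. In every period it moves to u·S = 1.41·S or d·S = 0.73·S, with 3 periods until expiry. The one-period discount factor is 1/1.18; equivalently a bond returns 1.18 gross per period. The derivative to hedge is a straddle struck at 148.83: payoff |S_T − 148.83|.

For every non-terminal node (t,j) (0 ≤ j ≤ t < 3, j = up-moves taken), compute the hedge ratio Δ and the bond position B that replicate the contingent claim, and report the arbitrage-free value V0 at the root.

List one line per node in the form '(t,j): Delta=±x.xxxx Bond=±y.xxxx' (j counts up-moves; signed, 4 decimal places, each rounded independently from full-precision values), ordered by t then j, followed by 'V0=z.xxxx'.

Under the risk-neutral measure, an up-move has probability p* = (R−d)/(u−d) = 0.6618 and values discount at R = 1.18.
Terminal payoffs: V(3,0)=123.1549, V(3,1)=99.2383, V(3,2)=53.0433, V(3,3)=36.1826
  t=2,j=0: stock 35.1714 → up 49.5917 (V=99.2383), down 25.6751 (V=123.1549). Price 90.9557; hedge Δ=-1.0000, bond B=126.1271.
  t=2,j=1: stock 67.9338 → up 95.7867 (V=53.0433), down 49.5917 (V=99.2383). Price 58.1933; hedge Δ=-1.0000, bond B=126.1271.
  t=2,j=2: stock 131.2146 → up 185.0126 (V=36.1826), down 95.7867 (V=53.0433). Price 35.4962; hedge Δ=-0.1890, bond B=60.2914.
  t=1,j=0: stock 48.1800 → up 67.9338 (V=58.1933), down 35.1714 (V=90.9557). Price 58.7074; hedge Δ=-1.0000, bond B=106.8874.
  t=1,j=1: stock 93.0600 → up 131.2146 (V=35.4962), down 67.9338 (V=58.1933). Price 36.5874; hedge Δ=-0.3587, bond B=69.9656.
  t=0,j=0: stock 66.0000 → up 93.0600 (V=36.5874), down 48.1800 (V=58.7074). Price 37.3468; hedge Δ=-0.4929, bond B=69.8761.
Each (Δ,B) replicates both successor values, so the strategy is self-financing and V0 is arbitrage-free.

(0,0): Delta=-0.4929 Bond=69.8761
(1,0): Delta=-1.0000 Bond=106.8874
(1,1): Delta=-0.3587 Bond=69.9656
(2,0): Delta=-1.0000 Bond=126.1271
(2,1): Delta=-1.0000 Bond=126.1271
(2,2): Delta=-0.1890 Bond=60.2914
V0=37.3468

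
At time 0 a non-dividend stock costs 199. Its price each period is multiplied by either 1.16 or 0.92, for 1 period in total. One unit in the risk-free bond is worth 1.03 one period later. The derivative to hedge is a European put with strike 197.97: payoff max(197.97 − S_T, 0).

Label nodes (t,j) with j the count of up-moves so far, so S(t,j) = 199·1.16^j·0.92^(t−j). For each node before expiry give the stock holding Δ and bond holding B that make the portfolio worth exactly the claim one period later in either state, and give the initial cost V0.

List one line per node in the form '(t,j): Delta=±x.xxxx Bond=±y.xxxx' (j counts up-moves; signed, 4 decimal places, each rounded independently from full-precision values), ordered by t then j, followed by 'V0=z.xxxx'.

Since d<R<u, set p* = (R−d)/(u−d) = 0.4583; price each node as the discounted p*-expectation of its children.
Terminal values V(1,·): V(1,0)=14.8900, V(1,1)=0.0000
  t=0,j=0: stock 199.0000 → up 230.8400 (V=0.0000), down 183.0800 (V=14.8900). Price 7.8305; hedge Δ=-0.3118, bond B=69.8722.
Each (Δ,B) replicates both successor values, so the strategy is self-financing and V0 is arbitrage-free.

(0,0): Delta=-0.3118 Bond=69.8722
V0=7.8305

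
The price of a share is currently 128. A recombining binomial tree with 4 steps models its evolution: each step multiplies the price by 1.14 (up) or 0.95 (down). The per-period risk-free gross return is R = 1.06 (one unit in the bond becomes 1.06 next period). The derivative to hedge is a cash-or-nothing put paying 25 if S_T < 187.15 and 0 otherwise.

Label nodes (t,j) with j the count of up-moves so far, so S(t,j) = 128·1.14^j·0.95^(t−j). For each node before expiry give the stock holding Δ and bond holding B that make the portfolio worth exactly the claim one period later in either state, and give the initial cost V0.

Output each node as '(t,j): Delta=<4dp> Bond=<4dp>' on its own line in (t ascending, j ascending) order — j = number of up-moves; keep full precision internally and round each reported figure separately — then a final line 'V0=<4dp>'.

(0,0): Delta=-0.1675 Bond=39.0157
(1,0): Delta=0.0000 Bond=20.9905
(1,1): Delta=-0.2690 Bond=56.1684
(2,0): Delta=0.0000 Bond=22.2499
(2,1): Delta=0.0000 Bond=22.2499
(2,2): Delta=-0.4320 Bond=86.6575
(3,0): Delta=0.0000 Bond=23.5849
(3,1): Delta=0.0000 Bond=23.5849
(3,2): Delta=0.0000 Bond=23.5849
(3,3): Delta=-0.6938 Bond=141.5094
V0=17.5776

The replicating-portfolio and risk-neutral prices coincide; use p* = (1.06−0.95)/(1.14−0.95) = 0.5789 for the latter.
At expiry t=4: V(4,0)=25.0000, V(4,1)=25.0000, V(4,2)=25.0000, V(4,3)=25.0000, V(4,4)=0.0000
(3,0): S=109.7440. Δ = (V_up−V_dn)/(S_up−S_dn) = (25.0000−25.0000)/(125.1082−104.2568) = 0.0000. V = [p*·25.0000 + (1−p*)·25.0000]/1.06 = 23.5849. B = V − Δ·S = 23.5849.
(3,1): S=131.6928. Δ = (V_up−V_dn)/(S_up−S_dn) = (25.0000−25.0000)/(150.1298−125.1082) = 0.0000. V = [p*·25.0000 + (1−p*)·25.0000]/1.06 = 23.5849. B = V − Δ·S = 23.5849.
(3,2): S=158.0314. Δ = (V_up−V_dn)/(S_up−S_dn) = (25.0000−25.0000)/(180.1558−150.1298) = 0.0000. V = [p*·25.0000 + (1−p*)·25.0000]/1.06 = 23.5849. B = V − Δ·S = 23.5849.
(3,3): S=189.6376. Δ = (V_up−V_dn)/(S_up−S_dn) = (0.0000−25.0000)/(216.1869−180.1558) = -0.6938. V = [p*·0.0000 + (1−p*)·25.0000]/1.06 = 9.9305. B = V − Δ·S = 141.5094.
(2,0): S=115.5200. Δ = (V_up−V_dn)/(S_up−S_dn) = (23.5849−23.5849)/(131.6928−109.7440) = 0.0000. V = [p*·23.5849 + (1−p*)·23.5849]/1.06 = 22.2499. B = V − Δ·S = 22.2499.
(2,1): S=138.6240. Δ = (V_up−V_dn)/(S_up−S_dn) = (23.5849−23.5849)/(158.0314−131.6928) = 0.0000. V = [p*·23.5849 + (1−p*)·23.5849]/1.06 = 22.2499. B = V − Δ·S = 22.2499.
(2,2): S=166.3488. Δ = (V_up−V_dn)/(S_up−S_dn) = (9.9305−23.5849)/(189.6376−158.0314) = -0.4320. V = [p*·9.9305 + (1−p*)·23.5849]/1.06 = 14.7922. B = V − Δ·S = 86.6575.
(1,0): S=121.6000. Δ = (V_up−V_dn)/(S_up−S_dn) = (22.2499−22.2499)/(138.6240−115.5200) = 0.0000. V = [p*·22.2499 + (1−p*)·22.2499]/1.06 = 20.9905. B = V − Δ·S = 20.9905.
(1,1): S=145.9200. Δ = (V_up−V_dn)/(S_up−S_dn) = (14.7922−22.2499)/(166.3488−138.6240) = -0.2690. V = [p*·14.7922 + (1−p*)·22.2499]/1.06 = 16.9172. B = V − Δ·S = 56.1684.
(0,0): S=128.0000. Δ = (V_up−V_dn)/(S_up−S_dn) = (16.9172−20.9905)/(145.9200−121.6000) = -0.1675. V = [p*·16.9172 + (1−p*)·20.9905]/1.06 = 17.5776. B = V − Δ·S = 39.0157.
Self-financing check: at every node Δ·S+B equals the discounted successor values.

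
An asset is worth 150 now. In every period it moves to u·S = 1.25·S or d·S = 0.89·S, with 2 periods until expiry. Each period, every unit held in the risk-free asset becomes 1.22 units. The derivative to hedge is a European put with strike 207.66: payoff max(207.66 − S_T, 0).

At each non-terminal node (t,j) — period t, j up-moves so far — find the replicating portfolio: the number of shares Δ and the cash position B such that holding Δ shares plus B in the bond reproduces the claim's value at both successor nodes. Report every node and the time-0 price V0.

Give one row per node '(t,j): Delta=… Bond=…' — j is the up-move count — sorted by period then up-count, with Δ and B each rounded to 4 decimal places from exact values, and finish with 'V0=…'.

No-arbitrage ⇒ martingale measure with p* = (R−d)/(u−d) = 0.9167.
Terminal values V(2,·): V(2,0)=88.8450, V(2,1)=40.7850, V(2,2)=0.0000
Node (1,0) S=133.5000: V=(p*·40.7850+(1−p*)·88.8450)/1.22=36.7131; Δ=(40.7850−88.8450)/(166.8750−118.8150)=-1.0000; B=V−Δ·S=170.2131
Node (1,1) S=187.5000: V=(p*·0.0000+(1−p*)·40.7850)/1.22=2.7859; Δ=(0.0000−40.7850)/(234.3750−166.8750)=-0.6042; B=V−Δ·S=116.0775
Node (0,0) S=150.0000: V=(p*·2.7859+(1−p*)·36.7131)/1.22=4.6009; Δ=(2.7859−36.7131)/(187.5000−133.5000)=-0.6283; B=V−Δ·S=98.8433
Self-financing check: at every node Δ·S+B equals the discounted successor values.

(0,0): Delta=-0.6283 Bond=98.8433
(1,0): Delta=-1.0000 Bond=170.2131
(1,1): Delta=-0.6042 Bond=116.0775
V0=4.6009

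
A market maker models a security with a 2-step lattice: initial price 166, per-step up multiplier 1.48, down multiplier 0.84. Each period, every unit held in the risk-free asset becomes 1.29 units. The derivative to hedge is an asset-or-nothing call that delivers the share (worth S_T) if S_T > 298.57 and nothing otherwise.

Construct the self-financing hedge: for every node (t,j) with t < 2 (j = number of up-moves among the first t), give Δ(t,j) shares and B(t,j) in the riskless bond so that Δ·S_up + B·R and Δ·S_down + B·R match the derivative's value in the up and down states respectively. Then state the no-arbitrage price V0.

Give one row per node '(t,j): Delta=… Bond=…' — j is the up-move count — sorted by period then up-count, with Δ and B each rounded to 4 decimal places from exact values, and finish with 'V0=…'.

No-arbitrage ⇒ martingale measure with p* = (R−d)/(u−d) = 0.7031.
Payoff layer (t=2): V(2,0)=0.0000, V(2,1)=0.0000, V(2,2)=363.6064
(1,0): S=139.4400. Δ = (V_up−V_dn)/(S_up−S_dn) = (0.0000−0.0000)/(206.3712−117.1296) = 0.0000. V = [p*·0.0000 + (1−p*)·0.0000]/1.29 = 0.0000. B = V − Δ·S = 0.0000.
(1,1): S=245.6800. Δ = (V_up−V_dn)/(S_up−S_dn) = (363.6064−0.0000)/(363.6064−206.3712) = 2.3125. V = [p*·363.6064 + (1−p*)·0.0000]/1.29 = 198.1866. B = V − Δ·S = -369.9484.
(0,0): S=166.0000. Δ = (V_up−V_dn)/(S_up−S_dn) = (198.1866−0.0000)/(245.6800−139.4400) = 1.8655. V = [p*·198.1866 + (1−p*)·0.0000]/1.29 = 108.0232. B = V − Δ·S = -201.6434.
Check: Δ(0,0)·S0 + B(0,0) = 108.0232 = V0.

(0,0): Delta=1.8655 Bond=-201.6434
(1,0): Delta=0.0000 Bond=0.0000
(1,1): Delta=2.3125 Bond=-369.9484
V0=108.0232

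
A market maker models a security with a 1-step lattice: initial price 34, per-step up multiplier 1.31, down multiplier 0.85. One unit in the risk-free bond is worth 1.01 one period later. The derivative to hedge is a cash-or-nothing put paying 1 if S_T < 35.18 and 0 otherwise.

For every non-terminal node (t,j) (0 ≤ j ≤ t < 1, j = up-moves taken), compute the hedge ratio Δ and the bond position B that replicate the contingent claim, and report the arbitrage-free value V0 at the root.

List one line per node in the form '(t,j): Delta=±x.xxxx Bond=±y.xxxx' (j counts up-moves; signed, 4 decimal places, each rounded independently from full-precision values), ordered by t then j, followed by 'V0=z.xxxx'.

(0,0): Delta=-0.0639 Bond=2.8196
V0=0.6457

No-arbitrage ⇒ martingale measure with p* = (R−d)/(u−d) = 0.3478.
Payoff layer (t=1): V(1,0)=1.0000, V(1,1)=0.0000
(0,0): S=34.0000. Δ = (V_up−V_dn)/(S_up−S_dn) = (0.0000−1.0000)/(44.5400−28.9000) = -0.0639. V = [p*·0.0000 + (1−p*)·1.0000]/1.01 = 0.6457. B = V − Δ·S = 2.8196.
Self-financing check: at every node Δ·S+B equals the discounted successor values.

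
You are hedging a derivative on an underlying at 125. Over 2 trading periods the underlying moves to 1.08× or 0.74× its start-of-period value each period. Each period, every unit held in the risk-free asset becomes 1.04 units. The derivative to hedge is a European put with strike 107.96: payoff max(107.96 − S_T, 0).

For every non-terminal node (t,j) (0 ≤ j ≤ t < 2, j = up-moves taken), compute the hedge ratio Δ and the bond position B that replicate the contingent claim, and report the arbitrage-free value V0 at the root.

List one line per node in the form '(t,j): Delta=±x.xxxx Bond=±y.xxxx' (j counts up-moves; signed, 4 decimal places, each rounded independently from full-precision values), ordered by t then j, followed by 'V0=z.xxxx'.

(0,0): Delta=-0.2446 Bond=32.6290
(1,0): Delta=-1.0000 Bond=103.8077
(1,1): Delta=-0.1756 Bond=24.6176
V0=2.0527

No-arbitrage ⇒ martingale measure with p* = (R−d)/(u−d) = 0.8824.
Payoff layer (t=2): V(2,0)=39.5100, V(2,1)=8.0600, V(2,2)=0.0000
Node (1,0) S=92.5000: V=(p*·8.0600+(1−p*)·39.5100)/1.04=11.3077; Δ=(8.0600−39.5100)/(99.9000−68.4500)=-1.0000; B=V−Δ·S=103.8077
Node (1,1) S=135.0000: V=(p*·0.0000+(1−p*)·8.0600)/1.04=0.9118; Δ=(0.0000−8.0600)/(145.8000−99.9000)=-0.1756; B=V−Δ·S=24.6176
Node (0,0) S=125.0000: V=(p*·0.9118+(1−p*)·11.3077)/1.04=2.0527; Δ=(0.9118−11.3077)/(135.0000−92.5000)=-0.2446; B=V−Δ·S=32.6290
Root portfolio cost Δ·125+B reproduces V0=2.0527.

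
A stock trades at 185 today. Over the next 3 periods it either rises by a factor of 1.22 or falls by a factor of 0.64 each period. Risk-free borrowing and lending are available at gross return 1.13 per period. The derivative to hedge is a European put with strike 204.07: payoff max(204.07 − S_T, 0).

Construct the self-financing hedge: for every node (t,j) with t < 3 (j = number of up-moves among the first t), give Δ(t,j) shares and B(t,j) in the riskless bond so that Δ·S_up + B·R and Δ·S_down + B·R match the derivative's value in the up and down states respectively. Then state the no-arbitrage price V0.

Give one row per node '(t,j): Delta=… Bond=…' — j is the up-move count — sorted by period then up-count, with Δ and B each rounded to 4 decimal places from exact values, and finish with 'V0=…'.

Since d<R<u, set p* = (R−d)/(u−d) = 0.8448; price each node as the discounted p*-expectation of its children.
Terminal payoffs: V(3,0)=155.5734, V(3,1)=111.6233, V(3,2)=27.8434, V(3,3)=0.0000
(2,0): S=75.7760. Δ = (V_up−V_dn)/(S_up−S_dn) = (111.6233−155.5734)/(92.4467−48.4966) = -1.0000. V = [p*·111.6233 + (1−p*)·155.5734]/1.13 = 104.8169. B = V − Δ·S = 180.5929.
(2,1): S=144.4480. Δ = (V_up−V_dn)/(S_up−S_dn) = (27.8434−111.6233)/(176.2266−92.4467) = -1.0000. V = [p*·27.8434 + (1−p*)·111.6233]/1.13 = 36.1449. B = V − Δ·S = 180.5929.
(2,2): S=275.3540. Δ = (V_up−V_dn)/(S_up−S_dn) = (0.0000−27.8434)/(335.9319−176.2266) = -0.1743. V = [p*·0.0000 + (1−p*)·27.8434]/1.13 = 3.8235. B = V − Δ·S = 51.8294.
(1,0): S=118.4000. Δ = (V_up−V_dn)/(S_up−S_dn) = (36.1449−104.8169)/(144.4480−75.7760) = -1.0000. V = [p*·36.1449 + (1−p*)·104.8169]/1.13 = 41.4167. B = V − Δ·S = 159.8167.
(1,1): S=225.7000. Δ = (V_up−V_dn)/(S_up−S_dn) = (3.8235−36.1449)/(275.3540−144.4480) = -0.2469. V = [p*·3.8235 + (1−p*)·36.1449]/1.13 = 7.8220. B = V − Δ·S = 63.5486.
(0,0): S=185.0000. Δ = (V_up−V_dn)/(S_up−S_dn) = (7.8220−41.4167)/(225.7000−118.4000) = -0.3131. V = [p*·7.8220 + (1−p*)·41.4167]/1.13 = 11.5354. B = V − Δ·S = 69.4573.
Root portfolio cost Δ·185+B reproduces V0=11.5354.

(0,0): Delta=-0.3131 Bond=69.4573
(1,0): Delta=-1.0000 Bond=159.8167
(1,1): Delta=-0.2469 Bond=63.5486
(2,0): Delta=-1.0000 Bond=180.5929
(2,1): Delta=-1.0000 Bond=180.5929
(2,2): Delta=-0.1743 Bond=51.8294
V0=11.5354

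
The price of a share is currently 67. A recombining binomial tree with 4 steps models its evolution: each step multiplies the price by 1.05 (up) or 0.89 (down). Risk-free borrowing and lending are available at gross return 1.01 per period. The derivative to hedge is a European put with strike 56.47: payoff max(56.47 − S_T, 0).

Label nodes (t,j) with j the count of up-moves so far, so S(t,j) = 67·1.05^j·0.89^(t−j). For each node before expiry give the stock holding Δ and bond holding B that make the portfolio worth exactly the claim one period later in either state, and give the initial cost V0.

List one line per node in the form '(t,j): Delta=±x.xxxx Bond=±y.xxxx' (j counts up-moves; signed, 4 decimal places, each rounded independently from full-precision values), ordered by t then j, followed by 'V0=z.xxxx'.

(0,0): Delta=-0.0982 Bond=6.9453
(1,0): Delta=-0.3134 Bond=19.8480
(1,1): Delta=-0.0374 Bond=2.7371
(2,0): Delta=-0.8216 Bond=47.0126
(2,1): Delta=-0.1699 Bond=11.0577
(2,2): Delta=0.0000 Bond=0.0000
(3,0): Delta=-1.0000 Bond=55.9109
(3,1): Delta=-0.7711 Bond=44.6733
(3,2): Delta=0.0000 Bond=0.0000
(3,3): Delta=0.0000 Bond=0.0000
V0=0.3639

Risk-neutral probability p* = (R−d)/(u−d) = (1.01−0.89)/(1.05−0.89) = 0.7500.
At expiry t=4: V(4,0)=14.4327, V(4,1)=6.8754, V(4,2)=0.0000, V(4,3)=0.0000, V(4,4)=0.0000
  t=3,j=0: stock 47.2329 → up 49.5946 (V=6.8754), down 42.0373 (V=14.4327). Price 8.6780; hedge Δ=-1.0000, bond B=55.9109.
  t=3,j=1: stock 55.7242 → up 58.5104 (V=0.0000), down 49.5946 (V=6.8754). Price 1.7018; hedge Δ=-0.7711, bond B=44.6733.
  t=3,j=2: stock 65.7421 → up 69.0292 (V=0.0000), down 58.5104 (V=0.0000). Price 0.0000; hedge Δ=0.0000, bond B=0.0000.
  t=3,j=3: stock 77.5609 → up 81.4389 (V=0.0000), down 69.0292 (V=0.0000). Price 0.0000; hedge Δ=0.0000, bond B=0.0000.
  t=2,j=0: stock 53.0707 → up 55.7242 (V=1.7018), down 47.2329 (V=8.6780). Price 3.4118; hedge Δ=-0.8216, bond B=47.0126.
  t=2,j=1: stock 62.6115 → up 65.7421 (V=0.0000), down 55.7242 (V=1.7018). Price 0.4212; hedge Δ=-0.1699, bond B=11.0577.
  t=2,j=2: stock 73.8675 → up 77.5609 (V=0.0000), down 65.7421 (V=0.0000). Price 0.0000; hedge Δ=0.0000, bond B=0.0000.
  t=1,j=0: stock 59.6300 → up 62.6115 (V=0.4212), down 53.0707 (V=3.4118). Price 1.1573; hedge Δ=-0.3134, bond B=19.8480.
  t=1,j=1: stock 70.3500 → up 73.8675 (V=0.0000), down 62.6115 (V=0.4212). Price 0.1043; hedge Δ=-0.0374, bond B=2.7371.
  t=0,j=0: stock 67.0000 → up 70.3500 (V=0.1043), down 59.6300 (V=1.1573). Price 0.3639; hedge Δ=-0.0982, bond B=6.9453.
The time-0 hedge costs 0.3639, which is the no-arbitrage price.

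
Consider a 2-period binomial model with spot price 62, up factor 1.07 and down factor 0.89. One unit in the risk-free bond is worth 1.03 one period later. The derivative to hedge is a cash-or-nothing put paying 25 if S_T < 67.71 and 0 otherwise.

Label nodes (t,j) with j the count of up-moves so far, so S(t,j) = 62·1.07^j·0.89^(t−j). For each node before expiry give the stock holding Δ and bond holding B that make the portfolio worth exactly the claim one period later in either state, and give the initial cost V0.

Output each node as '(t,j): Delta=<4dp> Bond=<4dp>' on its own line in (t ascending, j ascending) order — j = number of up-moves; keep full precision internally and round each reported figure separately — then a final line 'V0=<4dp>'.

Under the risk-neutral measure, an up-move has probability p* = (R−d)/(u−d) = 0.7778 and values discount at R = 1.03.
Terminal payoffs: V(2,0)=25.0000, V(2,1)=25.0000, V(2,2)=0.0000
Node (1,0) S=55.1800: V=(p*·25.0000+(1−p*)·25.0000)/1.03=24.2718; Δ=(25.0000−25.0000)/(59.0426−49.1102)=0.0000; B=V−Δ·S=24.2718
Node (1,1) S=66.3400: V=(p*·0.0000+(1−p*)·25.0000)/1.03=5.3937; Δ=(0.0000−25.0000)/(70.9838−59.0426)=-2.0936; B=V−Δ·S=144.2826
Node (0,0) S=62.0000: V=(p*·5.3937+(1−p*)·24.2718)/1.03=9.3096; Δ=(5.3937−24.2718)/(66.3400−55.1800)=-1.6916; B=V−Δ·S=114.1879
Check: Δ(0,0)·S0 + B(0,0) = 9.3096 = V0.

(0,0): Delta=-1.6916 Bond=114.1879
(1,0): Delta=0.0000 Bond=24.2718
(1,1): Delta=-2.0936 Bond=144.2826
V0=9.3096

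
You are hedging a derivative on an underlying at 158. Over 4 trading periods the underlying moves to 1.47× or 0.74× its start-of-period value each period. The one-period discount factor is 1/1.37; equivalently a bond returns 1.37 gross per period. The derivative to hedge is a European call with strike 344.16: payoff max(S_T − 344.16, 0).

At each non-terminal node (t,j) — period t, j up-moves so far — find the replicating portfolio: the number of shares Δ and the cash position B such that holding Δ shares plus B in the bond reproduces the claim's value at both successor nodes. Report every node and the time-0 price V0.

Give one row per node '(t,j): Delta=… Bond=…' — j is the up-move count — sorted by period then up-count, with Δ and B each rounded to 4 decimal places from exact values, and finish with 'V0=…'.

(0,0): Delta=0.8222 Bond=-65.1950
(1,0): Delta=0.1266 Bond=-7.9979
(1,1): Delta=0.8777 Bond=-102.2250
(2,0): Delta=0.0000 Bond=0.0000
(2,1): Delta=0.1368 Bond=-12.6963
(2,2): Delta=0.9369 Bond=-160.2628
(3,0): Delta=0.0000 Bond=0.0000
(3,1): Delta=0.0000 Bond=0.0000
(3,2): Delta=0.1477 Bond=-20.1549
(3,3): Delta=1.0000 Bond=-251.2117
V0=64.7052

The replicating-portfolio and risk-neutral prices coincide; use p* = (1.37−0.74)/(1.47−0.74) = 0.8630 for the latter.
Terminal values V(4,·): V(4,0)=0.0000, V(4,1)=0.0000, V(4,2)=0.0000, V(4,3)=27.2391, V(4,4)=393.6192
(3,0): S=64.0254. Δ = (V_up−V_dn)/(S_up−S_dn) = (0.0000−0.0000)/(94.1173−47.3788) = 0.0000. V = [p*·0.0000 + (1−p*)·0.0000]/1.37 = 0.0000. B = V − Δ·S = 0.0000.
(3,1): S=127.1856. Δ = (V_up−V_dn)/(S_up−S_dn) = (0.0000−0.0000)/(186.9628−94.1173) = 0.0000. V = [p*·0.0000 + (1−p*)·0.0000]/1.37 = 0.0000. B = V − Δ·S = 0.0000.
(3,2): S=252.6524. Δ = (V_up−V_dn)/(S_up−S_dn) = (27.2391−0.0000)/(371.3991−186.9628) = 0.1477. V = [p*·27.2391 + (1−p*)·0.0000]/1.37 = 17.1589. B = V − Δ·S = -20.1549.
(3,3): S=501.8906. Δ = (V_up−V_dn)/(S_up−S_dn) = (393.6192−27.2391)/(737.7792−371.3991) = 1.0000. V = [p*·393.6192 + (1−p*)·27.2391]/1.37 = 250.6790. B = V − Δ·S = -251.2117.
(2,0): S=86.5208. Δ = (V_up−V_dn)/(S_up−S_dn) = (0.0000−0.0000)/(127.1856−64.0254) = 0.0000. V = [p*·0.0000 + (1−p*)·0.0000]/1.37 = 0.0000. B = V − Δ·S = 0.0000.
(2,1): S=171.8724. Δ = (V_up−V_dn)/(S_up−S_dn) = (17.1589−0.0000)/(252.6524−127.1856) = 0.1368. V = [p*·17.1589 + (1−p*)·0.0000]/1.37 = 10.8090. B = V − Δ·S = -12.6963.
(2,2): S=341.4222. Δ = (V_up−V_dn)/(S_up−S_dn) = (250.6790−17.1589)/(501.8906−252.6524) = 0.9369. V = [p*·250.6790 + (1−p*)·17.1589]/1.37 = 159.6277. B = V − Δ·S = -160.2628.
(1,0): S=116.9200. Δ = (V_up−V_dn)/(S_up−S_dn) = (10.8090−0.0000)/(171.8724−86.5208) = 0.1266. V = [p*·10.8090 + (1−p*)·0.0000]/1.37 = 6.8090. B = V − Δ·S = -7.9979.
(1,1): S=232.2600. Δ = (V_up−V_dn)/(S_up−S_dn) = (159.6277−10.8090)/(341.4222−171.8724) = 0.8777. V = [p*·159.6277 + (1−p*)·10.8090]/1.37 = 101.6362. B = V − Δ·S = -102.2250.
(0,0): S=158.0000. Δ = (V_up−V_dn)/(S_up−S_dn) = (101.6362−6.8090)/(232.2600−116.9200) = 0.8222. V = [p*·101.6362 + (1−p*)·6.8090]/1.37 = 64.7052. B = V − Δ·S = -65.1950.
Root portfolio cost Δ·158+B reproduces V0=64.7052.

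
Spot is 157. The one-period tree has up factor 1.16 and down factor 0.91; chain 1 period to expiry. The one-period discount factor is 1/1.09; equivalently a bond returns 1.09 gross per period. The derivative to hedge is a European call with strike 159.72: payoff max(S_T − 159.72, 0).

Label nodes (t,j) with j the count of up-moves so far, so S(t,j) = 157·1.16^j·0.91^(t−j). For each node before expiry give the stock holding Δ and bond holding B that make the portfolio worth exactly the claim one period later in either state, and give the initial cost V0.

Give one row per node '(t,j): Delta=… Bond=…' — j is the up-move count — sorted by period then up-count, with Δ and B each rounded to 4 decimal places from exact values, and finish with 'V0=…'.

(0,0): Delta=0.5707 Bond=-74.8037
V0=14.7963

Risk-neutral probability p* = (R−d)/(u−d) = (1.09−0.91)/(1.16−0.91) = 0.7200.
Terminal values V(1,·): V(1,0)=0.0000, V(1,1)=22.4000
  t=0,j=0: stock 157.0000 → up 182.1200 (V=22.4000), down 142.8700 (V=0.0000). Price 14.7963; hedge Δ=0.5707, bond B=-74.8037.
Check: Δ(0,0)·S0 + B(0,0) = 14.7963 = V0.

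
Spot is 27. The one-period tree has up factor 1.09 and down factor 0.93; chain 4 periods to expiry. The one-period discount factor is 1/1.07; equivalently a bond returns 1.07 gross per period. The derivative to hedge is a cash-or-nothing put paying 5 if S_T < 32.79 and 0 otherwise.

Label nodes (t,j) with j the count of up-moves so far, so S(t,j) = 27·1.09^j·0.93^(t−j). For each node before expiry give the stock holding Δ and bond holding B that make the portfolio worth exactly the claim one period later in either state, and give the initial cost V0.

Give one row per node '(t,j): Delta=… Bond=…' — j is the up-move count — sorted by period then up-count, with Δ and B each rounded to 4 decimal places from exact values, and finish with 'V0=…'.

Risk-neutral probability p* = (R−d)/(u−d) = (1.07−0.93)/(1.09−0.93) = 0.8750.
At expiry t=4: V(4,0)=5.0000, V(4,1)=5.0000, V(4,2)=5.0000, V(4,3)=5.0000, V(4,4)=0.0000
  t=3,j=0: stock 21.7176 → up 23.6722 (V=5.0000), down 20.1974 (V=5.0000). Price 4.6729; hedge Δ=0.0000, bond B=4.6729.
  t=3,j=1: stock 25.4540 → up 27.7449 (V=5.0000), down 23.6722 (V=5.0000). Price 4.6729; hedge Δ=0.0000, bond B=4.6729.
  t=3,j=2: stock 29.8332 → up 32.5182 (V=5.0000), down 27.7449 (V=5.0000). Price 4.6729; hedge Δ=0.0000, bond B=4.6729.
  t=3,j=3: stock 34.9658 → up 38.1127 (V=0.0000), down 32.5182 (V=5.0000). Price 0.5841; hedge Δ=-0.8937, bond B=31.8341.
  t=2,j=0: stock 23.3523 → up 25.4540 (V=4.6729), down 21.7176 (V=4.6729). Price 4.3672; hedge Δ=0.0000, bond B=4.3672.
  t=2,j=1: stock 27.3699 → up 29.8332 (V=4.6729), down 25.4540 (V=4.6729). Price 4.3672; hedge Δ=0.0000, bond B=4.3672.
  t=2,j=2: stock 32.0787 → up 34.9658 (V=0.5841), down 29.8332 (V=4.6729). Price 1.0236; hedge Δ=-0.7966, bond B=26.5785.
  t=1,j=0: stock 25.1100 → up 27.3699 (V=4.3672), down 23.3523 (V=4.3672). Price 4.0815; hedge Δ=0.0000, bond B=4.0815.
  t=1,j=1: stock 29.4300 → up 32.0787 (V=1.0236), down 27.3699 (V=4.3672). Price 1.3472; hedge Δ=-0.7101, bond B=22.2449.
  t=0,j=0: stock 27.0000 → up 29.4300 (V=1.3472), down 25.1100 (V=4.0815). Price 1.5785; hedge Δ=-0.6329, bond B=18.6677.
Check: Δ(0,0)·S0 + B(0,0) = 1.5785 = V0.

(0,0): Delta=-0.6329 Bond=18.6677
(1,0): Delta=0.0000 Bond=4.0815
(1,1): Delta=-0.7101 Bond=22.2449
(2,0): Delta=0.0000 Bond=4.3672
(2,1): Delta=0.0000 Bond=4.3672
(2,2): Delta=-0.7966 Bond=26.5785
(3,0): Delta=0.0000 Bond=4.6729
(3,1): Delta=0.0000 Bond=4.6729
(3,2): Delta=0.0000 Bond=4.6729
(3,3): Delta=-0.8937 Bond=31.8341
V0=1.5785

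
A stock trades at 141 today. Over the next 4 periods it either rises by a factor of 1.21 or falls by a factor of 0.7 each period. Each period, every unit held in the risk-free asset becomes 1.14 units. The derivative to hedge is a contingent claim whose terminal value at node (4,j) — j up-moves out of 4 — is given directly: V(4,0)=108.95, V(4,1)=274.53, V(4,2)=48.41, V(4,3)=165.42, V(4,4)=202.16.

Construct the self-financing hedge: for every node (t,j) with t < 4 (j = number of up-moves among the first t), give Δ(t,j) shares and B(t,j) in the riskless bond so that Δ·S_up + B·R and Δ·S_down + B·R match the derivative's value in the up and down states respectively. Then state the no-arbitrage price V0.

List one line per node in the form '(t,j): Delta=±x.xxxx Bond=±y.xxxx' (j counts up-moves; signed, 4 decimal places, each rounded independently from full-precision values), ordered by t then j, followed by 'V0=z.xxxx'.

No-arbitrage ⇒ martingale measure with p* = (R−d)/(u−d) = 0.8627.
Terminal values V(4,·): V(4,0)=108.9500, V(4,1)=274.5300, V(4,2)=48.4100, V(4,3)=165.4200, V(4,4)=202.1600
  t=3,j=0: stock 48.3630 → up 58.5192 (V=274.5300), down 33.8541 (V=108.9500). Price 220.8801; hedge Δ=6.7131, bond B=-103.7865.
  t=3,j=1: stock 83.5989 → up 101.1547 (V=48.4100), down 58.5192 (V=274.5300). Price 69.6895; hedge Δ=-5.3036, bond B=513.0621.
  t=3,j=2: stock 144.5067 → up 174.8531 (V=165.4200), down 101.1547 (V=48.4100). Price 131.0174; hedge Δ=1.5877, bond B=-98.4140.
  t=3,j=3: stock 249.7901 → up 302.2460 (V=202.1600), down 174.8531 (V=165.4200). Price 172.9099; hedge Δ=0.2884, bond B=100.8707.
  t=2,j=0: stock 69.0900 → up 83.5989 (V=69.6895), down 48.3630 (V=220.8801). Price 79.3344; hedge Δ=-4.2908, bond B=375.7865.
  t=2,j=1: stock 119.4270 → up 144.5067 (V=131.0174), down 83.5989 (V=69.6895). Price 107.5437; hedge Δ=1.0069, bond B=-12.7069.
  t=2,j=2: stock 206.4381 → up 249.7901 (V=172.9099), down 144.5067 (V=131.0174). Price 146.6315; hedge Δ=0.3979, bond B=64.4894.
  t=1,j=0: stock 98.7000 → up 119.4270 (V=107.5437), down 69.0900 (V=79.3344). Price 90.9402; hedge Δ=0.5604, bond B=35.6278.
  t=1,j=1: stock 170.6100 → up 206.4381 (V=146.6315), down 119.4270 (V=107.5437). Price 123.9180; hedge Δ=0.4492, bond B=47.2752.
  t=0,j=0: stock 141.0000 → up 170.6100 (V=123.9180), down 98.7000 (V=90.9402). Price 104.7295; hedge Δ=0.4586, bond B=40.0672.
Each (Δ,B) replicates both successor values, so the strategy is self-financing and V0 is arbitrage-free.

(0,0): Delta=0.4586 Bond=40.0672
(1,0): Delta=0.5604 Bond=35.6278
(1,1): Delta=0.4492 Bond=47.2752
(2,0): Delta=-4.2908 Bond=375.7865
(2,1): Delta=1.0069 Bond=-12.7069
(2,2): Delta=0.3979 Bond=64.4894
(3,0): Delta=6.7131 Bond=-103.7865
(3,1): Delta=-5.3036 Bond=513.0621
(3,2): Delta=1.5877 Bond=-98.4140
(3,3): Delta=0.2884 Bond=100.8707
V0=104.7295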